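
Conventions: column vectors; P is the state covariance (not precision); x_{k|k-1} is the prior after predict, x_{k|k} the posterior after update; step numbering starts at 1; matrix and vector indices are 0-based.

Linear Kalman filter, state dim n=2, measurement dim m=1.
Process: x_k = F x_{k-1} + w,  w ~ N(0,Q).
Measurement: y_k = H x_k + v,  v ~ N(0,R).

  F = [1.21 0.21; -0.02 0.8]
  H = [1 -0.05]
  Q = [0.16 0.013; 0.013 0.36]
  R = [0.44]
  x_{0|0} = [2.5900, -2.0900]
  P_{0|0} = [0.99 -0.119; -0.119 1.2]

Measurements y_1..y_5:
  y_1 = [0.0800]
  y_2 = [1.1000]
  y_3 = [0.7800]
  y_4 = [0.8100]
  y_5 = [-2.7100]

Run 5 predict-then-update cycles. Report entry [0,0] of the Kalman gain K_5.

step 1: x^-=[2.6950, -1.7238]  P^-=[1.6019 0.0759; 0.0759 1.1322]  S=[2.0371]  K=[0.7845; 0.0095]  nu=[-2.7012]  x^+=[0.5760, -1.7494]  P^+=[0.3482 0.0608; 0.0608 1.1320]
step 2: x^-=[0.3295, -1.4111]  P^-=[0.7506 0.2533; 0.2533 1.0827]  S=[1.1680]  K=[0.6318; 0.1705]  nu=[0.6999]  x^+=[0.7717, -1.2917]  P^+=[0.2844 0.1275; 0.1275 1.0487]
step 3: x^-=[0.6626, -1.0488]  P^-=[0.6874 0.3052; 0.3052 1.0272]  S=[1.0994]  K=[0.6113; 0.2308]  nu=[0.0650]  x^+=[0.7023, -1.0338]  P^+=[0.2765 0.1500; 0.1500 0.9686]
step 4: x^-=[0.6327, -0.8411]  P^-=[0.6838 0.3136; 0.3136 0.9752]  S=[1.0948]  K=[0.6102; 0.2419]  nu=[0.1353]  x^+=[0.7152, -0.8084]  P^+=[0.2761 0.1520; 0.1520 0.9112]
step 5: x^-=[0.6957, -0.6610]  P^-=[0.6817 0.3059; 0.3059 0.9384]  S=[1.0934]  K=[0.6094; 0.2368]  nu=[-3.4387]  x^+=[-1.4000, -1.4754]  P^+=[0.2756 0.1481; 0.1481 0.8771]

K[0,0] = 0.6094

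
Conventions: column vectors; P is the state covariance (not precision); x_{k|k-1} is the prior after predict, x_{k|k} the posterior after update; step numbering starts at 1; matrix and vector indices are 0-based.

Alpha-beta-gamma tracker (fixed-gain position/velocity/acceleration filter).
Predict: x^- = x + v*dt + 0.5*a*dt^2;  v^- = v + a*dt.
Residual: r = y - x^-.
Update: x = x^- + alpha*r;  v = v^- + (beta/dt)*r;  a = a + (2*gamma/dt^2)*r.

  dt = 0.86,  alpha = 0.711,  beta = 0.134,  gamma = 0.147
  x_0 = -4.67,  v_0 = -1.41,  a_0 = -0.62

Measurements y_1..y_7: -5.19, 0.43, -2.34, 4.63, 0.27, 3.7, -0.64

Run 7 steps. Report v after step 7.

v_post = 4.0682

step 1: x_pred=-6.1119  r=0.9219  x^+=-5.4564  v^+=-1.7996  a^+=-0.2535
step 2: x_pred=-7.0978  r=7.5278  x^+=-1.7455  v^+=-0.8447  a^+=2.7389
step 3: x_pred=-1.4591  r=-0.8809  x^+=-2.0854  v^+=1.3735  a^+=2.3887
step 4: x_pred=-0.0209  r=4.6509  x^+=3.2859  v^+=4.1524  a^+=4.2375
step 5: x_pred=8.4240  r=-8.1540  x^+=2.6265  v^+=6.5262  a^+=0.9962
step 6: x_pred=8.6074  r=-4.9074  x^+=5.1182  v^+=6.6182  a^+=-0.9546
step 7: x_pred=10.4569  r=-11.0969  x^+=2.5670  v^+=4.0682  a^+=-5.3657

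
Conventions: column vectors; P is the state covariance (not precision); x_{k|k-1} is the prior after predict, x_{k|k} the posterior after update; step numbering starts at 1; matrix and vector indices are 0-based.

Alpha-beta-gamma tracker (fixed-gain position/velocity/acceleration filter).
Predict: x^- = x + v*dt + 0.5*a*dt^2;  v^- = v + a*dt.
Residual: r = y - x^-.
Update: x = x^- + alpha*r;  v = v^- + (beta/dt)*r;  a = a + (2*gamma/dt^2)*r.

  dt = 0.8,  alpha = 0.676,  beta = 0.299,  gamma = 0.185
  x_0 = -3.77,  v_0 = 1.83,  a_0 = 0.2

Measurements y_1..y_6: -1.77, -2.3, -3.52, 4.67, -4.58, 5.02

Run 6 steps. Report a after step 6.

a_post = 2.2181

step 1: x_pred=-2.2420  r=0.4720  x^+=-1.9229  v^+=2.1664  a^+=0.4729
step 2: x_pred=-0.0385  r=-2.2615  x^+=-1.5673  v^+=1.6995  a^+=-0.8346
step 3: x_pred=-0.4748  r=-3.0452  x^+=-2.5333  v^+=-0.1063  a^+=-2.5951
step 4: x_pred=-3.4488  r=8.1188  x^+=2.0395  v^+=0.8520  a^+=2.0986
step 5: x_pred=3.3926  r=-7.9726  x^+=-1.9969  v^+=-0.4489  a^+=-2.5106
step 6: x_pred=-3.1594  r=8.1794  x^+=2.3699  v^+=0.5997  a^+=2.2181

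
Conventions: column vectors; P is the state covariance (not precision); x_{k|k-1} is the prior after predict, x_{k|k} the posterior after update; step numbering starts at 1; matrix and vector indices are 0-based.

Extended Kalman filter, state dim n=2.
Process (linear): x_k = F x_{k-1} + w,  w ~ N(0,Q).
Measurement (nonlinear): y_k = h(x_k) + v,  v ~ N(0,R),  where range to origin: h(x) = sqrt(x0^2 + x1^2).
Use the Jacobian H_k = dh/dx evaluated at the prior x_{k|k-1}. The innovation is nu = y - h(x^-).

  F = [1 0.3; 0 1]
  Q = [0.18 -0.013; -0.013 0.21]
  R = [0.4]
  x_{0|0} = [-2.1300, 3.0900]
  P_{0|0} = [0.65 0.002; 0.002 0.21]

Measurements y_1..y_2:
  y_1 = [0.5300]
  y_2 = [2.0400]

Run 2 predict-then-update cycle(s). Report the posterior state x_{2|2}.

x_post = [0.2797, 1.9469]

step 1: x^-=[-1.2030, 3.0900]  P^-=[0.8501 0.0520; 0.0520 0.4200]  H_jac=[-0.3628 0.9319]  S=[0.8414]  K=[-0.3089; 0.4427]  nu=[-2.7859]  x^+=[-0.3423, 1.8566]  P^+=[0.7698 0.1671; 0.1671 0.2551]
step 2: x^-=[0.2147, 1.8566]  P^-=[1.0730 0.2306; 0.2306 0.4651]  H_jac=[0.1149 0.9934]  S=[0.9257]  K=[0.3806; 0.5277]  nu=[0.1710]  x^+=[0.2797, 1.9469]  P^+=[0.9389 0.0447; 0.0447 0.2073]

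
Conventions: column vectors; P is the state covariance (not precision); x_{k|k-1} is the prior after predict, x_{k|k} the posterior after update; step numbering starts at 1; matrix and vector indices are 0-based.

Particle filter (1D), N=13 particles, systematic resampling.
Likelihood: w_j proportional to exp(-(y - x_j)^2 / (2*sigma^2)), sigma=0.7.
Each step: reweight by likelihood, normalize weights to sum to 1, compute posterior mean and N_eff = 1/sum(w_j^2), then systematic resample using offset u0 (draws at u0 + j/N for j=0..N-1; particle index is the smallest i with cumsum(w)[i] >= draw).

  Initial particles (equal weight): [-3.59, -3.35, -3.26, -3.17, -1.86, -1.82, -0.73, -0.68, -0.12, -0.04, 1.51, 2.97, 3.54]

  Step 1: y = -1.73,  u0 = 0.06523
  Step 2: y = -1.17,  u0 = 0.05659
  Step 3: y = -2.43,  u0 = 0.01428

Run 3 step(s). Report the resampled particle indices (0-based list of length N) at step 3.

resampled_idx = [0, 0, 1, 1, 2, 3, 3, 4, 5, 5, 6, 7, 7]

step 1: w=[0.0095, 0.0222, 0.0296, 0.0389, 0.3175, 0.3204, 0.1164, 0.1049, 0.0229, 0.0175, 0.0000, 0.0000, 0.0000]  mean=-1.6620  Neff=4.3128  idx=[3, 4, 4, 4, 4, 5, 5, 5, 5, 6, 6, 7, 9]
step 2: w=[0.0022, 0.0791, 0.0791, 0.0791, 0.0791, 0.0836, 0.0836, 0.0836, 0.0836, 0.1056, 0.1056, 0.1007, 0.0350]  mean=-1.4284  Neff=11.5368  idx=[1, 2, 3, 4, 5, 6, 7, 8, 9, 9, 10, 11, 12]
step 3: w=[0.1235, 0.1235, 0.1235, 0.1235, 0.1177, 0.1177, 0.1177, 0.1177, 0.0090, 0.0090, 0.0090, 0.0076, 0.0005]  mean=-1.8008  Neff=8.5657  idx=[0, 0, 1, 1, 2, 3, 3, 4, 5, 5, 6, 7, 7]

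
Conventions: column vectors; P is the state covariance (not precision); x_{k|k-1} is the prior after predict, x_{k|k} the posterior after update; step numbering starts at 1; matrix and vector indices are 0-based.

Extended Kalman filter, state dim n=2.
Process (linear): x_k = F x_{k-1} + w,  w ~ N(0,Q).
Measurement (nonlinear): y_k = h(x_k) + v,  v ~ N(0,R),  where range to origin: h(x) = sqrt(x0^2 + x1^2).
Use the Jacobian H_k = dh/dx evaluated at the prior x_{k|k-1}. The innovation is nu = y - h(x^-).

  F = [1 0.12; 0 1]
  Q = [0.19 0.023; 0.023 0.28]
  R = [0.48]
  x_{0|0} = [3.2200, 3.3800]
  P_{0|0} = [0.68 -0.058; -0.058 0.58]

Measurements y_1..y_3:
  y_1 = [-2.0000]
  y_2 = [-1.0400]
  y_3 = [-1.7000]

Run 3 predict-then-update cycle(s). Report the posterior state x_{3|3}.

x_post = [0.2375, 0.8146]

step 1: x^-=[3.6256, 3.3800]  P^-=[0.8644 0.0346; 0.0346 0.8600]  H_jac=[0.7314 0.6819]  S=[1.3769]  K=[0.4764; 0.4443]  nu=[-6.9568]  x^+=[0.3118, 0.2892]  P^+=[0.5520 -0.2568; -0.2568 0.5882]
step 2: x^-=[0.3465, 0.2892]  P^-=[0.6888 -0.1632; -0.1632 0.8682]  H_jac=[0.7677 0.6408]  S=[1.0819]  K=[0.3921; 0.3984]  nu=[-1.4913]  x^+=[-0.2383, -0.3050]  P^+=[0.5225 -0.3322; -0.3322 0.6965]
step 3: x^-=[-0.2749, -0.3050]  P^-=[0.6428 -0.2257; -0.2257 0.9765]  H_jac=[-0.6696 -0.7427]  S=[1.0824]  K=[-0.2428; -0.5304]  nu=[-2.1106]  x^+=[0.2375, 0.8146]  P^+=[0.5790 -0.3651; -0.3651 0.6719]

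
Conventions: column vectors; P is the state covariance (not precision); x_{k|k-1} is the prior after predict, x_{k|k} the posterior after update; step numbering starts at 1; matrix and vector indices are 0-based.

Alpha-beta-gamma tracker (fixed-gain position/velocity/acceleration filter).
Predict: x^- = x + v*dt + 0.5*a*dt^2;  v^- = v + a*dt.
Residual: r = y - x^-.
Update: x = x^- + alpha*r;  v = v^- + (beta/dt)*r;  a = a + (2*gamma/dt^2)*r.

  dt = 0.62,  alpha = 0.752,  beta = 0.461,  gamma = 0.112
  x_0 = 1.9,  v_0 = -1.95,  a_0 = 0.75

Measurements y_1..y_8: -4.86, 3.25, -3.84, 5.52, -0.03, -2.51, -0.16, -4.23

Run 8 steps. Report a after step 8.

a_post = -3.0445

step 1: x_pred=0.8351  r=-5.6951  x^+=-3.4476  v^+=-5.7196  a^+=-2.5687
step 2: x_pred=-7.4875  r=10.7375  x^+=0.5871  v^+=0.6716  a^+=3.6883
step 3: x_pred=1.7124  r=-5.5524  x^+=-2.4630  v^+=-1.1701  a^+=0.4528
step 4: x_pred=-3.1015  r=8.6215  x^+=3.3819  v^+=5.5211  a^+=5.4767
step 5: x_pred=7.8576  r=-7.8876  x^+=1.9261  v^+=3.0518  a^+=0.8804
step 6: x_pred=3.9875  r=-6.4975  x^+=-0.8986  v^+=-1.2335  a^+=-2.9058
step 7: x_pred=-2.2219  r=2.0619  x^+=-0.6713  v^+=-1.5020  a^+=-1.7043
step 8: x_pred=-1.9301  r=-2.2999  x^+=-3.6596  v^+=-4.2687  a^+=-3.0445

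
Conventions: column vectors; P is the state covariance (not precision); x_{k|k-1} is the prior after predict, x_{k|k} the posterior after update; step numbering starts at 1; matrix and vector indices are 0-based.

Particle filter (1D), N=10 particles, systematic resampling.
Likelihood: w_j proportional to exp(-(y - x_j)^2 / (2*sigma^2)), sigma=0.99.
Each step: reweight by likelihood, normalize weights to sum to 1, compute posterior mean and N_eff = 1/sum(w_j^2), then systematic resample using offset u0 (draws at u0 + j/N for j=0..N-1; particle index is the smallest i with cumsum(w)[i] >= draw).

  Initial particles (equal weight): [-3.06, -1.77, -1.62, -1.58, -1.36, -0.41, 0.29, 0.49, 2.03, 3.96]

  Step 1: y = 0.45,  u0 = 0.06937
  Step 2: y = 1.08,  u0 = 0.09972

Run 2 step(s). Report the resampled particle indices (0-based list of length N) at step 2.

step 1: w=[0.0005, 0.0234, 0.0325, 0.0353, 0.0544, 0.1982, 0.2854, 0.2889, 0.0809, 0.0005]  mean=0.0840  Neff=4.6185  idx=[3, 5, 5, 6, 6, 6, 7, 7, 7, 8]
step 2: w=[0.0045, 0.0537, 0.0537, 0.1213, 0.1213, 0.1213, 0.1396, 0.1396, 0.1396, 0.1052]  mean=0.4732  Neff=8.3682  idx=[2, 3, 4, 5, 6, 6, 7, 8, 9, 9]

resampled_idx = [2, 3, 4, 5, 6, 6, 7, 8, 9, 9]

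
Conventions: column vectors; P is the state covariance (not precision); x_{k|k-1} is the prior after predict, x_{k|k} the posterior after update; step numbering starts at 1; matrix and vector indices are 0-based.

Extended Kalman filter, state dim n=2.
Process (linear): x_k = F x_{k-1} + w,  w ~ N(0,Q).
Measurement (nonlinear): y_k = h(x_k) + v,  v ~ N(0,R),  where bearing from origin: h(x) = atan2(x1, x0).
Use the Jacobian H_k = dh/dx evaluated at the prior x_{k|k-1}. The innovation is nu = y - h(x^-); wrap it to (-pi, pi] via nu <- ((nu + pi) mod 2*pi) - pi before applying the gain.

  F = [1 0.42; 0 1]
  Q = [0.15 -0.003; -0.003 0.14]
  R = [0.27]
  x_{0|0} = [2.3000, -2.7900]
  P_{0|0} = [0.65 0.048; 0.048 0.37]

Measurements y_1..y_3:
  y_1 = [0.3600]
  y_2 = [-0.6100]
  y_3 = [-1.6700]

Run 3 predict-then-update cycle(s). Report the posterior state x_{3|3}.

x_post = [0.4238, -2.3208]

step 1: x^-=[1.1282, -2.7900]  P^-=[0.9056 0.2004; 0.2004 0.5100]  H_jac=[0.3081 0.1246]  S=[0.3792]  K=[0.8014; 0.3303]  nu=[1.5465]  x^+=[2.3677, -2.2792]  P^+=[0.6620 0.1000; 0.1000 0.4686]
step 2: x^-=[1.4104, -2.2792]  P^-=[0.9787 0.2938; 0.2938 0.6086]  H_jac=[0.3173 0.1963]  S=[0.4286]  K=[0.8591; 0.4963]  nu=[0.4067]  x^+=[1.7598, -2.0773]  P^+=[0.6624 0.1111; 0.1111 0.5030]
step 3: x^-=[0.8873, -2.0773]  P^-=[0.9944 0.3194; 0.3194 0.6430]  H_jac=[0.4071 0.1739]  S=[0.4995]  K=[0.9217; 0.4842]  nu=[-0.5029]  x^+=[0.4238, -2.3208]  P^+=[0.5701 0.0965; 0.0965 0.5260]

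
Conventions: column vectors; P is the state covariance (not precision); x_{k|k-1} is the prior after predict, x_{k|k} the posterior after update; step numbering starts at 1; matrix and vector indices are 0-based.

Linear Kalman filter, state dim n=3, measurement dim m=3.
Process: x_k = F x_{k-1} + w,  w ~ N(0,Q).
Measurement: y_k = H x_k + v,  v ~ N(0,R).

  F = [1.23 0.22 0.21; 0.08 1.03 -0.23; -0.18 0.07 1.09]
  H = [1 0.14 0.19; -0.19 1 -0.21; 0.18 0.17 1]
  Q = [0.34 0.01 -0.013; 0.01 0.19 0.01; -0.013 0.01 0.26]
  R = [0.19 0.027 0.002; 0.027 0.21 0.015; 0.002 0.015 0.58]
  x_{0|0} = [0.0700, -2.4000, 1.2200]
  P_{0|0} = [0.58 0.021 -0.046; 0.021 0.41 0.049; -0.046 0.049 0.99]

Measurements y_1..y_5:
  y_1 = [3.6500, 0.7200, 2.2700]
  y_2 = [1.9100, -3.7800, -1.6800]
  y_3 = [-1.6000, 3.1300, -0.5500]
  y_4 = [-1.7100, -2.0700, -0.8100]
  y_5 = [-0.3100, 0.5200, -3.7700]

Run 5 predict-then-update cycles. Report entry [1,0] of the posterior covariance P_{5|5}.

P_post[1,0] = 0.0184

step 1: x^-=[-0.1857, -2.7470, 1.1492]  P^-=[1.2731 0.1595 0.0450; 0.1595 0.6630 -0.1725; 0.0450 -0.1725 1.4820]  S=[1.5822 -0.0647 0.5765; -0.0647 0.9997 -0.3801; 0.5765 -0.3801 2.0898]  K=[0.8600 -0.0769 -0.1071; 0.1404 0.7067 0.0749; -0.0639 -0.2407 0.6729]  nu=[4.0019, 3.6730, 1.6212]  x^+=[2.8001, 0.5318, 1.1004]  P^+=[0.1768 0.0188 -0.0966; 0.0188 0.1618 0.0235; -0.0966 0.0235 0.3999]
step 2: x^-=[3.7922, 0.5187, 0.7327]  P^-=[0.5955 0.0985 -0.0771; 0.0985 0.3795 -0.0710; -0.0771 -0.0710 0.7827]  S=[0.8156 0.0392 0.1942; 0.0392 0.6317 -0.1416; 0.1942 -0.1416 1.3471]  K=[0.7510 -0.0621 -0.0800; 0.1280 0.5986 0.0528; -0.0432 -0.2247 0.5444]  nu=[-2.0940, -3.4243, -3.1834]  x^+=[2.6870, -1.9671, -0.1405]  P^+=[0.1527 0.0190 -0.0766; 0.0190 0.1363 0.0133; -0.0766 0.0133 0.3238]
step 3: x^-=[2.8427, -1.7789, -0.7745]  P^-=[0.5639 0.0872 -0.0661; 0.0872 0.3524 -0.0621; -0.0661 -0.0621 0.6819]  S=[0.7814 0.0332 0.1794; 0.0332 0.6005 -0.1195; 0.1794 -0.1195 1.2508]  K=[0.7406 -0.0654 -0.0723; 0.1237 0.5839 0.0488; -0.0382 -0.2170 0.5120]  nu=[-4.0465, 5.2863, 0.0152]  x^+=[-0.5007, 0.8080, -1.7589]  P^+=[0.1498 0.0186 -0.0716; 0.0186 0.1326 0.0114; -0.0716 0.0114 0.3046]
step 4: x^-=[-0.8074, 1.1968, -1.7706]  P^-=[0.5606 0.0849 -0.0639; 0.0849 0.3480 -0.0588; -0.0639 -0.0588 0.6567]  S=[0.7775 0.0319 0.1763; 0.0319 0.5946 -0.1126; 0.1763 -0.1126 1.2271]  K=[0.7394 -0.0668 -0.0704; 0.1226 0.5816 0.0484; -0.0377 -0.2131 0.5035]  nu=[-0.7337, -3.7920, 0.9024]  x^+=[-1.1602, -1.0549, -0.4803]  P^+=[0.1493 0.0185 -0.0704; 0.0185 0.1321 0.0113; -0.0704 0.0113 0.2995]
step 5: x^-=[-1.7599, -1.0689, -0.3885]  P^-=[0.5602 0.0845 -0.0635; 0.0845 0.3472 -0.0576; -0.0635 -0.0576 0.6502]  S=[0.7770 0.0318 0.1756; 0.0318 0.5931 -0.1103; 0.1756 -0.1103 1.2211]  K=[0.7393 -0.0672 -0.0700; 0.1224 0.5811 0.0485; -0.0377 -0.2117 0.5014]  nu=[1.6734, 1.1729, -2.8830]  x^+=[-0.3998, -0.3222, -2.1454]  P^+=[0.1493 0.0184 -0.0701; 0.0184 0.1320 0.0113; -0.0701 0.0113 0.2982]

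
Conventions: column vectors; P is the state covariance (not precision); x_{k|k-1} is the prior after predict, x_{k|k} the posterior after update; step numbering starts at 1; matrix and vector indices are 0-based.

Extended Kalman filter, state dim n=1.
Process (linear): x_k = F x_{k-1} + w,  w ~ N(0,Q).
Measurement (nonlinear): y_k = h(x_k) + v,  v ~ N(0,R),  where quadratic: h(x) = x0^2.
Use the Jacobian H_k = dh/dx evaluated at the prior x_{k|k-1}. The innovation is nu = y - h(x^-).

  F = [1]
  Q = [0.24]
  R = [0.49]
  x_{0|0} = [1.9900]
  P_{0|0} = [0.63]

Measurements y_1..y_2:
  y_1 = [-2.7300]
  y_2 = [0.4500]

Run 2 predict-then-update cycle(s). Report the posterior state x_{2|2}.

x_post = [0.4651]

step 1: x^-=[1.9900]  P^-=[0.8700]  H_jac=[3.9800]  S=[14.2711]  K=[0.2426]  nu=[-6.6901]  x^+=[0.3668]  P^+=[0.0299]
step 2: x^-=[0.3668]  P^-=[0.2699]  H_jac=[0.7336]  S=[0.6352]  K=[0.3117]  nu=[0.3155]  x^+=[0.4651]  P^+=[0.2082]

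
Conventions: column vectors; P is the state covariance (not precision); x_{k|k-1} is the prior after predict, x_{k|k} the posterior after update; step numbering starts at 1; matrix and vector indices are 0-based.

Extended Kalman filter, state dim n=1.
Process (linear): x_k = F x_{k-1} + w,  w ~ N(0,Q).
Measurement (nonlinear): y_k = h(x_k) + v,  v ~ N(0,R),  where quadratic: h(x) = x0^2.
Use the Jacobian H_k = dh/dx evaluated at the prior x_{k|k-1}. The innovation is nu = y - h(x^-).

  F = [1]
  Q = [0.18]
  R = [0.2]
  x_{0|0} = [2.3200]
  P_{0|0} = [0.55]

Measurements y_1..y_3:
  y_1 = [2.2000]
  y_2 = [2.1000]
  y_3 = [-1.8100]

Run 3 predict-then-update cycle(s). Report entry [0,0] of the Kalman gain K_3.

K[0,0] = 0.3033

step 1: x^-=[2.3200]  P^-=[0.7300]  H_jac=[4.6400]  S=[15.9166]  K=[0.2128]  nu=[-3.1824]  x^+=[1.6428]  P^+=[0.0092]
step 2: x^-=[1.6428]  P^-=[0.1892]  H_jac=[3.2855]  S=[2.2420]  K=[0.2772]  nu=[-0.5986]  x^+=[1.4768]  P^+=[0.0169]
step 3: x^-=[1.4768]  P^-=[0.1969]  H_jac=[2.9536]  S=[1.9175]  K=[0.3033]  nu=[-3.9909]  x^+=[0.2665]  P^+=[0.0205]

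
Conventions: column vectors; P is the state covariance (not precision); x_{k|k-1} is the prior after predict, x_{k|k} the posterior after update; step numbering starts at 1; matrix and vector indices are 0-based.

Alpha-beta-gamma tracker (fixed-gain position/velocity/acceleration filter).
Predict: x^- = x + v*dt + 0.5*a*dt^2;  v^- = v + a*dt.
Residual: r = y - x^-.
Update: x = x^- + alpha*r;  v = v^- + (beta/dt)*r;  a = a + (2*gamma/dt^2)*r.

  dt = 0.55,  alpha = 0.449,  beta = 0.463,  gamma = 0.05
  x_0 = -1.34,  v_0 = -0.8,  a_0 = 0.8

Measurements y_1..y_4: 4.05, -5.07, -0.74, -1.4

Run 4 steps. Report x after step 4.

step 1: x_pred=-1.6590  r=5.7090  x^+=0.9043  v^+=4.4459  a^+=2.6873
step 2: x_pred=3.7561  r=-8.8261  x^+=-0.2068  v^+=-1.5060  a^+=-0.2304
step 3: x_pred=-1.0700  r=0.3300  x^+=-0.9218  v^+=-1.3549  a^+=-0.1213
step 4: x_pred=-1.6854  r=0.2854  x^+=-1.5573  v^+=-1.1814  a^+=-0.0270

x_post = -1.5573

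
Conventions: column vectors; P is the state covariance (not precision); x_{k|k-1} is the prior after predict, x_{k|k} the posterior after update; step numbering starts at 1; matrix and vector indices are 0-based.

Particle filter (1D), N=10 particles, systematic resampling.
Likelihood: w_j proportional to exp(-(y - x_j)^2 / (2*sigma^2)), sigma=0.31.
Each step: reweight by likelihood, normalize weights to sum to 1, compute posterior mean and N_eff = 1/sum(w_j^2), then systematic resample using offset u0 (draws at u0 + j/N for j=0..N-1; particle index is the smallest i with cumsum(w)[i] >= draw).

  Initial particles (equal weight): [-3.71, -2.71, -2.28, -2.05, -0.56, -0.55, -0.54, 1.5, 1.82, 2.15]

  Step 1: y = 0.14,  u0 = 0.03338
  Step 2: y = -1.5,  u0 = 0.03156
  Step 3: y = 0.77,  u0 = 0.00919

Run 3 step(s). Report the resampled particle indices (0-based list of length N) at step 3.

step 1: w=[0.0000, 0.0000, 0.0000, 0.0000, 0.3096, 0.3328, 0.3574, 0.0003, 0.0000, 0.0000]  mean=-0.5490  Neff=2.9913  idx=[4, 4, 4, 5, 5, 5, 5, 6, 6, 6]
step 2: w=[0.1100, 0.1100, 0.1100, 0.0997, 0.0997, 0.0997, 0.0997, 0.0903, 0.0903, 0.0903]  mean=-0.5506  Neff=9.9418  idx=[0, 1, 2, 3, 4, 5, 6, 7, 8, 9]
step 3: w=[0.0867, 0.0867, 0.0867, 0.0995, 0.0995, 0.0995, 0.0995, 0.1141, 0.1141, 0.1141]  mean=-0.5492  Neff=9.8885  idx=[0, 1, 2, 3, 4, 5, 6, 7, 8, 9]

resampled_idx = [0, 1, 2, 3, 4, 5, 6, 7, 8, 9]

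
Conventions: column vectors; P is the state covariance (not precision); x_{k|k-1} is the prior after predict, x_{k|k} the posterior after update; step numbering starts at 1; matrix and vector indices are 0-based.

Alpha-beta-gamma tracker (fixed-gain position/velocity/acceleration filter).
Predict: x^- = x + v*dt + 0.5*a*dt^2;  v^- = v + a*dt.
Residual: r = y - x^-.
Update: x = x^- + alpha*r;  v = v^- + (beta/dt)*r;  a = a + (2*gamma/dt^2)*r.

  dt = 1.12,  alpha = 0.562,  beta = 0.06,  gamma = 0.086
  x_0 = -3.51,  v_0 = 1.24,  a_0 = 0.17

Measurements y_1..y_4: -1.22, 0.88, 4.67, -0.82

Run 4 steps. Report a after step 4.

a_post = -0.4433

step 1: x_pred=-2.0146  r=0.7946  x^+=-1.5680  v^+=1.4730  a^+=0.2790
step 2: x_pred=0.2567  r=0.6233  x^+=0.6070  v^+=1.8188  a^+=0.3644
step 3: x_pred=2.8726  r=1.7974  x^+=3.8827  v^+=2.3232  a^+=0.6109
step 4: x_pred=6.8679  r=-7.6879  x^+=2.5473  v^+=2.5956  a^+=-0.4433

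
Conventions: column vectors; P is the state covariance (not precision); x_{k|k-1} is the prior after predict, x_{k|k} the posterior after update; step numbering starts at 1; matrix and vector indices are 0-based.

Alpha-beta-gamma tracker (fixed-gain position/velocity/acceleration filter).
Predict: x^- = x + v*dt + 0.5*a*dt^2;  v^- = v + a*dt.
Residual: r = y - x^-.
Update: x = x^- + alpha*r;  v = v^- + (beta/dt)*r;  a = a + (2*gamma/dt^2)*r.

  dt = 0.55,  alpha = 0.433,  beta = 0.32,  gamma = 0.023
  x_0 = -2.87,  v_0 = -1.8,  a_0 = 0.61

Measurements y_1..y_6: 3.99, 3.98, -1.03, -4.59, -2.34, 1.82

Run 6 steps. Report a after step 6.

step 1: x_pred=-3.7677  r=7.7577  x^+=-0.4086  v^+=3.0491  a^+=1.7897
step 2: x_pred=1.5391  r=2.4409  x^+=2.5960  v^+=5.4536  a^+=2.1609
step 3: x_pred=5.9223  r=-6.9523  x^+=2.9120  v^+=2.5971  a^+=1.1037
step 4: x_pred=4.5073  r=-9.0973  x^+=0.5682  v^+=-2.0888  a^+=-0.2797
step 5: x_pred=-0.6230  r=-1.7170  x^+=-1.3665  v^+=-3.2417  a^+=-0.5408
step 6: x_pred=-3.2312  r=5.0512  x^+=-1.0440  v^+=-0.6003  a^+=0.2273

a_post = 0.2273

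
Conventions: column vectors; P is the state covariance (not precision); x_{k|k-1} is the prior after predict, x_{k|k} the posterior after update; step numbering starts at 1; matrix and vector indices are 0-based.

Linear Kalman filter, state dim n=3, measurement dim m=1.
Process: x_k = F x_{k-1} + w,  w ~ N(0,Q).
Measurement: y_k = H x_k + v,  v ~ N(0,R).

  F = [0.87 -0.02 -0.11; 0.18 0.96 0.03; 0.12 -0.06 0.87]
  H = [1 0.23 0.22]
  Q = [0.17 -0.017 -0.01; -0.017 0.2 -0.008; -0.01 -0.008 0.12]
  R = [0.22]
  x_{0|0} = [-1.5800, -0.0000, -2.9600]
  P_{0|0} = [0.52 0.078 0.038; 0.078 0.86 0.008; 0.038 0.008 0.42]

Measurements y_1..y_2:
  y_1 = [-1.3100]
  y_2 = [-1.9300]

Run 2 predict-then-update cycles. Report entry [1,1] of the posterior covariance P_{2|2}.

P_post[1,1] = 0.9769

step 1: x^-=[-1.0490, -0.3732, -2.7648]  P^-=[0.5591 0.1108 0.0290; 0.1108 1.0376 -0.0144; 0.0290 -0.0144 0.4545]  S=[0.9182]  K=[0.6436; 0.3771; 0.1369]  nu=[0.4331]  x^+=[-0.7703, -0.2099, -2.7055]  P^+=[0.1788 -0.1121 -0.0519; -0.1121 0.9071 -0.0618; -0.0519 -0.0618 0.4373]
step 2: x^-=[-0.3683, -0.4213, -2.4336]  P^-=[0.3245 -0.0948 -0.0639; -0.0948 0.9993 -0.1165; -0.0639 -0.1165 0.4540]  S=[0.5358]  K=[0.5387; 0.2042; 0.0172]  nu=[-0.9294]  x^+=[-0.8690, -0.6110, -2.4496]  P^+=[0.1690 -0.1537 -0.0688; -0.1537 0.9769 -0.1184; -0.0688 -0.1184 0.4539]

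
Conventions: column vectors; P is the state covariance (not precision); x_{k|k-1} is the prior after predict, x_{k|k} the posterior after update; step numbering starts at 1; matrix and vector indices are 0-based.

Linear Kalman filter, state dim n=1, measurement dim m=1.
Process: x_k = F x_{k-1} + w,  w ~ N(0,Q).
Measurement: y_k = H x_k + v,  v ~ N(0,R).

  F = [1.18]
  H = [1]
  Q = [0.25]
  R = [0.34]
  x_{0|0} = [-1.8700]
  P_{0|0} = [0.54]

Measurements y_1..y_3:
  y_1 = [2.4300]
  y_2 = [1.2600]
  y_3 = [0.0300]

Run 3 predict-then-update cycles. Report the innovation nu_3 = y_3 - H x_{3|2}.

step 1: x^-=[-2.2066]  P^-=[1.0019]  S=[1.3419]  K=[0.7466]  nu=[4.6366]  x^+=[1.2552]  P^+=[0.2539]
step 2: x^-=[1.4811]  P^-=[0.6035]  S=[0.9435]  K=[0.6396]  nu=[-0.2211]  x^+=[1.3397]  P^+=[0.2175]
step 3: x^-=[1.5808]  P^-=[0.5528]  S=[0.8928]  K=[0.6192]  nu=[-1.5508]  x^+=[0.6206]  P^+=[0.2105]

innov = [-1.5508]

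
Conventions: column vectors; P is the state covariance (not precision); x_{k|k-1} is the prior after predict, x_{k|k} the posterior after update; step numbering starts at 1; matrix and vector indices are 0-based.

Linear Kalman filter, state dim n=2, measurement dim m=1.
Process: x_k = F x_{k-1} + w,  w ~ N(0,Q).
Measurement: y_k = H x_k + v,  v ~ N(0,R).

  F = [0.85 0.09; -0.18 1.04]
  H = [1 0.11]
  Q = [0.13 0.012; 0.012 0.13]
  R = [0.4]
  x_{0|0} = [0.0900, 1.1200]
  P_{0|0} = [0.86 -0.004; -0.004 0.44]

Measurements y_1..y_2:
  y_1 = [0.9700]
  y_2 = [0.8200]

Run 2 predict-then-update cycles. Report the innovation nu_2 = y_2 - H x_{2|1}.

innov = [0.0790]

step 1: x^-=[0.1773, 1.1486]  P^-=[0.7543 -0.0819; -0.0819 0.6353]  S=[1.1440]  K=[0.6515; -0.0105]  nu=[0.6664]  x^+=[0.6114, 1.1416]  P^+=[0.2687 -0.0741; -0.0741 0.6351]
step 2: x^-=[0.6225, 1.0772]  P^-=[0.3180 -0.0339; -0.0339 0.8534]  S=[0.7208]  K=[0.4359; 0.0832]  nu=[0.0790]  x^+=[0.6569, 1.0838]  P^+=[0.1810 -0.0601; -0.0601 0.8484]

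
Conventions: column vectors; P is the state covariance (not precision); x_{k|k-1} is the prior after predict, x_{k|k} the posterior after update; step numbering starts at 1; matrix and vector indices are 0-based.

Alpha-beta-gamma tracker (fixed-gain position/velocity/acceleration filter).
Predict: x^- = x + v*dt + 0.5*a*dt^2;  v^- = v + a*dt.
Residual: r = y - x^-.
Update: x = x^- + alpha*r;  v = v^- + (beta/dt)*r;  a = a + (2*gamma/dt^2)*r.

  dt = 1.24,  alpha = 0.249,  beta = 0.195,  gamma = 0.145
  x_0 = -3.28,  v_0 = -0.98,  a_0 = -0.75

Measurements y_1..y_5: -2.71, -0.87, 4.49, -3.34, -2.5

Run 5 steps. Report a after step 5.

step 1: x_pred=-5.0718  r=2.3618  x^+=-4.4837  v^+=-1.5386  a^+=-0.3046
step 2: x_pred=-6.6257  r=5.7557  x^+=-5.1925  v^+=-1.0111  a^+=0.7810
step 3: x_pred=-5.8459  r=10.3359  x^+=-3.2722  v^+=1.5827  a^+=2.7304
step 4: x_pred=0.7895  r=-4.1295  x^+=-0.2387  v^+=4.3190  a^+=1.9516
step 5: x_pred=6.6172  r=-9.1172  x^+=4.3470  v^+=5.3052  a^+=0.2320

a_post = 0.2320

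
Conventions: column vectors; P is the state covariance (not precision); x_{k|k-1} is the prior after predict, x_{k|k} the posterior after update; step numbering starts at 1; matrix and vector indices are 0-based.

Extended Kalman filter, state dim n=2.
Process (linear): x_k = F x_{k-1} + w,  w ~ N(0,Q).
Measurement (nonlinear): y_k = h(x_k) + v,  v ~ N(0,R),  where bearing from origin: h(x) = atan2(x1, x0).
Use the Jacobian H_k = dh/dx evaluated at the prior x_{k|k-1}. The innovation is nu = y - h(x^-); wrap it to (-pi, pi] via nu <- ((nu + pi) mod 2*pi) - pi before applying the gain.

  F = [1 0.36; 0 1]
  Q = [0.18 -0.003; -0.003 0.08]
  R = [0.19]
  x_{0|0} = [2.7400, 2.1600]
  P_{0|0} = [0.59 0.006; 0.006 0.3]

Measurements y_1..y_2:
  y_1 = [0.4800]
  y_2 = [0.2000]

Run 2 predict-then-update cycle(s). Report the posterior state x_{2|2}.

step 1: x^-=[3.5176, 2.1600]  P^-=[0.8132 0.1110; 0.1110 0.3800]  H_jac=[-0.1268 0.2064]  S=[0.2135]  K=[-0.3756; 0.3016]  nu=[-0.0707]  x^+=[3.5442, 2.1387]  P^+=[0.7831 0.1352; 0.1352 0.3606]
step 2: x^-=[4.3141, 2.1387]  P^-=[1.1071 0.2620; 0.2620 0.4406]  H_jac=[-0.0922 0.1861]  S=[0.2057]  K=[-0.2595; 0.2811]  nu=[-0.2602]  x^+=[4.3816, 2.0655]  P^+=[1.0933 0.2770; 0.2770 0.4243]

x_post = [4.3816, 2.0655]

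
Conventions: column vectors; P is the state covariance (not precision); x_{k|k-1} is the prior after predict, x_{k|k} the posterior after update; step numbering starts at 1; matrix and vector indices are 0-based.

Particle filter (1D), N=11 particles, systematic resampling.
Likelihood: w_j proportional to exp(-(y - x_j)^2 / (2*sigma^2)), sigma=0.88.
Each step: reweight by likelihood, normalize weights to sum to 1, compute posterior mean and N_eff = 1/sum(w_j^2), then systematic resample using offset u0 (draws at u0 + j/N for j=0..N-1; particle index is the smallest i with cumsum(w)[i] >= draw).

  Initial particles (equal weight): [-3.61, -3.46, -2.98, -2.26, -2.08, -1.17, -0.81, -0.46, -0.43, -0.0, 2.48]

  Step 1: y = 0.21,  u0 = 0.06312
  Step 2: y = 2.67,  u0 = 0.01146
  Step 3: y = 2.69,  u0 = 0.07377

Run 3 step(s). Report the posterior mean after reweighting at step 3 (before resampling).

step 1: w=[0.0000, 0.0000, 0.0004, 0.0058, 0.0100, 0.0865, 0.1510, 0.2213, 0.2270, 0.2874, 0.0106]  mean=-0.4319  Neff=4.6816  idx=[5, 6, 6, 7, 7, 8, 8, 8, 9, 9, 9]
step 2: w=[0.0018, 0.0099, 0.0099, 0.0441, 0.0441, 0.0498, 0.0498, 0.0498, 0.2470, 0.2470, 0.2470]  mean=-0.1229  Neff=5.1417  idx=[1, 4, 6, 8, 8, 8, 9, 9, 9, 10, 10]
step 3: w=[0.0047, 0.0210, 0.0237, 0.1188, 0.1188, 0.1188, 0.1188, 0.1188, 0.1188, 0.1188, 0.1188]  mean=-0.0236  Neff=8.7722  idx=[3, 3, 4, 5, 6, 7, 7, 8, 9, 10, 10]

post_mean = -0.0236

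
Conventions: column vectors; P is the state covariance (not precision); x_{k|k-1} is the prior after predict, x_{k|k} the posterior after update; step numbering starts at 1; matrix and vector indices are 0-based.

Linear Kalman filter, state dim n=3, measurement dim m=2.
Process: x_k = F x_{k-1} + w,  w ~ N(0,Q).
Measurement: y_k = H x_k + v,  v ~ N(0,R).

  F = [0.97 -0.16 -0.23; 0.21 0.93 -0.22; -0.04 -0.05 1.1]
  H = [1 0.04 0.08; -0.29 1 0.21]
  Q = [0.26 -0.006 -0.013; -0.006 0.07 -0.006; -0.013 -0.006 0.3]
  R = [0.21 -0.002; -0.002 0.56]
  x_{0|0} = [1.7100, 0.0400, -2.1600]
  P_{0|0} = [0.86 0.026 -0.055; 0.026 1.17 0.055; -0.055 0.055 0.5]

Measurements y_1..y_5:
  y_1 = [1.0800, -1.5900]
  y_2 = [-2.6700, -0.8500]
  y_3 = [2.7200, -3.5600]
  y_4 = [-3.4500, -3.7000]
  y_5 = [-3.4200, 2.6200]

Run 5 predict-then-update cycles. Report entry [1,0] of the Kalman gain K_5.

step 1: x^-=[2.1491, 0.8715, -2.4464]  P^-=[1.1461 0.0475 -0.2328; 0.0475 1.1368 -0.1462; -0.2328 -0.1462 0.9082]  S=[1.3293 -0.2831; -0.2831 1.7726]  K=[0.8380 -0.0545; 0.1992 0.6480; -0.1154 0.0448]  nu=[-0.9082, -1.3245]  x^+=[1.4601, -0.1677, -2.4010]  P^+=[0.1815 0.0389 -0.0876; 0.0389 0.4128 -0.1857; -0.0876 -0.1857 0.8840]
step 2: x^-=[1.9954, 0.6789, -2.6911]  P^-=[0.5015 0.1042 -0.3058; 0.1042 0.5771 -0.4556; -0.3058 -0.4556 1.3993]  S=[0.6779 -0.0953; -0.0953 1.0264]  K=[0.7046 -0.0374; 0.1983 0.4580; -0.3271 -0.1015]  nu=[-4.4772, -0.3851]  x^+=[-1.1450, -0.3854, -1.1876]  P^+=[0.1585 0.0570 -0.1591; 0.0570 0.3524 -0.3801; -0.1591 -0.3801 1.3225]
step 3: x^-=[-0.7758, -0.3377, -1.2412]  P^-=[0.5134 0.1999 -0.4620; 0.1999 0.6383 -0.7776; -0.4620 -0.7776 1.9574]  S=[0.6740 -0.0500; -0.0500 0.9416]  K=[0.7179 -0.0108; 0.2760 0.4576; -0.5196 -0.2746]  nu=[3.6086, -3.1867]  x^+=[1.8493, -0.7998, -2.2413]  P^+=[0.1651 0.0872 -0.2229; 0.0872 0.4024 -0.5783; -0.2229 -0.5783 1.7187]
step 4: x^-=[2.4373, 0.1376, -2.4994]  P^-=[0.5464 0.2922 -0.5995; 0.2922 0.7998 -1.0976; -0.5995 -1.0976 2.4645]  S=[0.6939 -0.0073; -0.0073 0.9570]  K=[0.7353 0.0138; 0.3460 0.5090; -0.6476 -0.4294]  nu=[-5.6928, -2.6059]  x^+=[-1.7847, -3.1583, 2.3061]  P^+=[0.1712 0.1117 -0.2658; 0.1117 0.4714 -0.7365; -0.2658 -0.7365 2.0011]
step 5: x^-=[-1.7563, -3.8193, 2.7661]  P^-=[0.5687 0.3581 -0.6917; 0.3581 0.9517 -1.3442; -0.6917 -1.3442 2.8276]  S=[0.7077 0.0246; 0.0246 0.9962]  K=[0.7446 0.0298; 0.3885 0.5581; -0.7152 -0.5343]  nu=[-1.7322, 5.3491]  x^+=[-2.8869, -1.5069, 1.1471]  P^+=[0.1743 0.1264 -0.2887; 0.1264 0.5239 -0.8356; -0.2887 -0.8356 2.1625]

K[1,0] = 0.3885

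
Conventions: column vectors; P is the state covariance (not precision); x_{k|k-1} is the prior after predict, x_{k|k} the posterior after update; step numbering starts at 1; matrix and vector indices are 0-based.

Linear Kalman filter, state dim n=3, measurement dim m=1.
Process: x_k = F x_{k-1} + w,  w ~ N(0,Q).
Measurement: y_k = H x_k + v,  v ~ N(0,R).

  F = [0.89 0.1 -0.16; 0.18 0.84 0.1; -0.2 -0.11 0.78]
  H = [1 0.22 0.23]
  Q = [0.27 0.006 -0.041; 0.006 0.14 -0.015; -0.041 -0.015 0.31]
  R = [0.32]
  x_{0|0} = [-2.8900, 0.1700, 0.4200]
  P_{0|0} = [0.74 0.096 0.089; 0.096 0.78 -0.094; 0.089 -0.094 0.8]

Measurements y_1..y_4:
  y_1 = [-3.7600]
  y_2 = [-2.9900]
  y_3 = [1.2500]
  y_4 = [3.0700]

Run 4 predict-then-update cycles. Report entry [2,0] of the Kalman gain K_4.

step 1: x^-=[-2.6223, -0.3354, 0.8869]  P^-=[0.8792 0.2678 -0.2368; 0.2678 0.7388 -0.1192; -0.2368 -0.1192 0.8283]  S=[1.2756]  K=[0.6927; 0.3159; -0.0568]  nu=[-1.2679]  x^+=[-3.5006, -0.7359, 0.9590]  P^+=[0.2671 -0.0113 -0.1866; -0.0113 0.6115 -0.0963; -0.1866 -0.0963 0.8242]
step 2: x^-=[-3.3426, -1.1524, 1.5291]  P^-=[0.5630 0.0791 -0.3415; 0.0791 0.5621 -0.0992; -0.3415 -0.0992 0.9038]  S=[0.8256]  K=[0.6078; 0.2179; -0.1883]  nu=[0.2544]  x^+=[-3.1879, -1.0969, 1.4812]  P^+=[0.2580 -0.0303 -0.2470; -0.0303 0.5229 -0.0653; -0.2470 -0.0653 0.8745]
step 3: x^-=[-3.1839, -1.3471, 1.9136]  P^-=[0.5690 0.0473 -0.3839; 0.0473 0.4970 -0.0705; -0.3839 -0.0705 0.9456]  S=[0.8002]  K=[0.6138; 0.1755; -0.2273]  nu=[4.2902]  x^+=[-0.5508, -0.5941, 0.9384]  P^+=[0.2676 -0.0389 -0.2722; -0.0389 0.4724 -0.0386; -0.2722 -0.0386 0.9043]
step 4: x^-=[-0.6998, -0.5044, 0.9075]  P^-=[0.5817 0.0327 -0.4035; 0.0327 0.4630 -0.0481; -0.4035 -0.0481 0.9664]  S=[0.7991]  K=[0.6208; 0.1546; -0.2400]  nu=[3.6720]  x^+=[1.5796, 0.0632, 0.0262]  P^+=[0.2737 -0.0440 -0.2844; -0.0440 0.4439 -0.0184; -0.2844 -0.0184 0.9204]

K[2,0] = -0.2400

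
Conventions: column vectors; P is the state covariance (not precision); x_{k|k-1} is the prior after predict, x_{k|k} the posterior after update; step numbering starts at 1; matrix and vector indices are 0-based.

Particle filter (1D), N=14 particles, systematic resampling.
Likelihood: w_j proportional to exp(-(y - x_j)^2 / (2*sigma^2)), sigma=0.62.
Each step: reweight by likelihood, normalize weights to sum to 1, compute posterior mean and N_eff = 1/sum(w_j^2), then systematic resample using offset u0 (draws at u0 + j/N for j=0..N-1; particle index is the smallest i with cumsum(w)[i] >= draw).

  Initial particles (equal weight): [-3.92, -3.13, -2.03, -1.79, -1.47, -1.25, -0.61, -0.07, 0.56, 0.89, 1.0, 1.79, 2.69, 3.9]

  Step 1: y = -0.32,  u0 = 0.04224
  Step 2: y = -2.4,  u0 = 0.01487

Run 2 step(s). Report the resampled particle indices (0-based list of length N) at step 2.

step 1: w=[0.0000, 0.0000, 0.0074, 0.0199, 0.0592, 0.1073, 0.2963, 0.3047, 0.1207, 0.0492, 0.0343, 0.0010, 0.0000, 0.0000]  mean=-0.3263  Neff=4.6666  idx=[4, 5, 5, 6, 6, 6, 6, 7, 7, 7, 7, 8, 8, 10]
step 2: w=[0.4340, 0.2393, 0.2393, 0.0207, 0.0207, 0.0207, 0.0207, 0.0011, 0.0011, 0.0011, 0.0011, 0.0000, 0.0000, 0.0000]  mean=-1.2870  Neff=3.2833  idx=[0, 0, 0, 0, 0, 0, 1, 1, 1, 1, 2, 2, 2, 4]

resampled_idx = [0, 0, 0, 0, 0, 0, 1, 1, 1, 1, 2, 2, 2, 4]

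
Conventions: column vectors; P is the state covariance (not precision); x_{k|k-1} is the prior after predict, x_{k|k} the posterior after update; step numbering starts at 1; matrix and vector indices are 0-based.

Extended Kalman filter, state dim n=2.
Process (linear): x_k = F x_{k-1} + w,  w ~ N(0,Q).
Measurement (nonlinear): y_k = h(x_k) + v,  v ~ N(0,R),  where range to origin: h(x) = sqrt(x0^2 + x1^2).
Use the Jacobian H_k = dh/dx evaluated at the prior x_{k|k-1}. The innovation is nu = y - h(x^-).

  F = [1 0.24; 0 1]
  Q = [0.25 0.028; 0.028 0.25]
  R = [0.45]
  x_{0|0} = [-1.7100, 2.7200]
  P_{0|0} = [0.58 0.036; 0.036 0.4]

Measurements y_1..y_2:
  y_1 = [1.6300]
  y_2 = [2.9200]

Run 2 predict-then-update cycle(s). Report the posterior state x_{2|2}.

step 1: x^-=[-1.0572, 2.7200]  P^-=[0.8703 0.1600; 0.1600 0.6500]  H_jac=[-0.3623 0.9321]  S=[1.0209]  K=[-0.1628; 0.5367]  nu=[-1.2882]  x^+=[-0.8475, 2.0286]  P^+=[0.8433 0.2492; 0.2492 0.3560]
step 2: x^-=[-0.3606, 2.0286]  P^-=[1.2334 0.3626; 0.3626 0.6060]  H_jac=[-0.1750 0.9846]  S=[0.9502]  K=[0.1485; 0.5611]  nu=[0.8596]  x^+=[-0.2330, 2.5109]  P^+=[1.2124 0.2834; 0.2834 0.3068]

x_post = [-0.2330, 2.5109]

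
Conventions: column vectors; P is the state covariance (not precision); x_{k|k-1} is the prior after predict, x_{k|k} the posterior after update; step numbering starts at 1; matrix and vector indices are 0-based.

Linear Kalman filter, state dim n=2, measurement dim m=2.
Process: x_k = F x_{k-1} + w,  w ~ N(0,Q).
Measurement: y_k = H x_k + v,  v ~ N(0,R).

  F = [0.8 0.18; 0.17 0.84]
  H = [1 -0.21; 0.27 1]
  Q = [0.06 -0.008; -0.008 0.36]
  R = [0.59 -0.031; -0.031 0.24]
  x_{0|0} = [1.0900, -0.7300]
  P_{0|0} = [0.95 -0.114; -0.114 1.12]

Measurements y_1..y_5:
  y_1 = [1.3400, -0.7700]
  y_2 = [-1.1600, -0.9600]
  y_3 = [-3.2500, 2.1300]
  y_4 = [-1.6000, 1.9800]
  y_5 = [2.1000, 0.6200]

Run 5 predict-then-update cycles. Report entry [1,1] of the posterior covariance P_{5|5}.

step 1: x^-=[0.7406, -0.4279]  P^-=[0.6715 0.2104; 0.2104 1.1452]  S=[1.2236 0.1083; 0.1083 1.5478]  K=[0.4933 0.2186; -0.0939 0.7832]  nu=[0.5095, -0.5421]  x^+=[0.8735, -0.9003]  P^+=[0.2764 -0.0375; -0.0375 0.2010]
step 2: x^-=[0.5367, -0.6077]  P^-=[0.2326 0.0337; 0.0337 0.4991]  S=[0.8305 -0.0413; -0.0413 0.7742]  K=[0.2785 0.1394; -0.0532 0.6535]  nu=[-1.8244, -0.4972]  x^+=[-0.0407, -0.8356]  P^+=[0.1564 -0.0174; -0.0174 0.1632]
step 3: x^-=[-0.1830, -0.7088]  P^-=[0.1603 0.0257; 0.0257 0.4747]  S=[0.7605 -0.0631; -0.0631 0.7403]  K=[0.2130 0.1114; -0.0436 0.6469]  nu=[-3.2159, 2.8882]  x^+=[-0.5462, 1.2997]  P^+=[0.1197 -0.0122; -0.0122 0.1599]
step 4: x^-=[-0.2030, 0.9989]  P^-=[0.1383 0.0239; 0.0239 0.4728]  S=[0.7391 -0.0704; -0.0704 0.7358]  K=[0.1899 0.1014; -0.0403 0.6475]  nu=[-1.1872, 1.0359]  x^+=[-0.3235, 1.7175]  P^+=[0.1067 -0.0104; -0.0104 0.1594]
step 5: x^-=[0.0504, 1.3877]  P^-=[0.1305 0.0233; 0.0233 0.4726]  S=[0.7315 -0.0730; -0.0730 0.7347]  K=[0.1814 0.0977; -0.0391 0.6479]  nu=[2.3411, -0.7813]  x^+=[0.3988, 0.7899]  P^+=[0.1020 -0.0097; -0.0097 0.1593]

P_post[1,1] = 0.1593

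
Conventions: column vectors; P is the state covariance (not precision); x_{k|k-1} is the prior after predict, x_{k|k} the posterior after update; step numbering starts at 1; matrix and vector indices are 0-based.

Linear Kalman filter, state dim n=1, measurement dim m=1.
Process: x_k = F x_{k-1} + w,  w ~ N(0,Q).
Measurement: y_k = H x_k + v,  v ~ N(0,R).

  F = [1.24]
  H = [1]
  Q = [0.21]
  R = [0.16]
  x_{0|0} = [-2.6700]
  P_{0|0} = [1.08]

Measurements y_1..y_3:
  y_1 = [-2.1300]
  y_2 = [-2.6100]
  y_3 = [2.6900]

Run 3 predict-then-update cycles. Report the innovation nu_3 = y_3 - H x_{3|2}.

innov = [5.9751]

step 1: x^-=[-3.3108]  P^-=[1.8706]  S=[2.0306]  K=[0.9212]  nu=[1.1808]  x^+=[-2.2230]  P^+=[0.1474]
step 2: x^-=[-2.7566]  P^-=[0.4366]  S=[0.5966]  K=[0.7318]  nu=[0.1466]  x^+=[-2.6493]  P^+=[0.1171]
step 3: x^-=[-3.2851]  P^-=[0.3900]  S=[0.5500]  K=[0.7091]  nu=[5.9751]  x^+=[0.9519]  P^+=[0.1135]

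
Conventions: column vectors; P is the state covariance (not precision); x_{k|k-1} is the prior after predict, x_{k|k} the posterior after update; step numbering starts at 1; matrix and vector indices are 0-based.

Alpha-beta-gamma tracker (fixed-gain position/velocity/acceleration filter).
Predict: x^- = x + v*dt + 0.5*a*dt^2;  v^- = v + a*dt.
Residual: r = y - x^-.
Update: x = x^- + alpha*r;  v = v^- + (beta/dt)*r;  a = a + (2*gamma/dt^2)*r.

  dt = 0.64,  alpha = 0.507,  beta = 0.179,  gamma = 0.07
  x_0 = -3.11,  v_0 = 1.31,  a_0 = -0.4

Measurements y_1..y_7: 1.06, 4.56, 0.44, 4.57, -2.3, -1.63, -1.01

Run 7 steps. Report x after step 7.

x_post = -1.4683

step 1: x_pred=-2.3535  r=3.4135  x^+=-0.6229  v^+=2.0087  a^+=0.7667
step 2: x_pred=0.8197  r=3.7403  x^+=2.7161  v^+=3.5455  a^+=2.0451
step 3: x_pred=5.4040  r=-4.9640  x^+=2.8873  v^+=3.4660  a^+=0.3484
step 4: x_pred=5.1769  r=-0.6069  x^+=4.8692  v^+=3.5193  a^+=0.1410
step 5: x_pred=7.1504  r=-9.4504  x^+=2.3591  v^+=0.9664  a^+=-3.0891
step 6: x_pred=2.3449  r=-3.9749  x^+=0.3296  v^+=-2.1224  a^+=-4.4477
step 7: x_pred=-1.9396  r=0.9296  x^+=-1.4683  v^+=-4.7089  a^+=-4.1300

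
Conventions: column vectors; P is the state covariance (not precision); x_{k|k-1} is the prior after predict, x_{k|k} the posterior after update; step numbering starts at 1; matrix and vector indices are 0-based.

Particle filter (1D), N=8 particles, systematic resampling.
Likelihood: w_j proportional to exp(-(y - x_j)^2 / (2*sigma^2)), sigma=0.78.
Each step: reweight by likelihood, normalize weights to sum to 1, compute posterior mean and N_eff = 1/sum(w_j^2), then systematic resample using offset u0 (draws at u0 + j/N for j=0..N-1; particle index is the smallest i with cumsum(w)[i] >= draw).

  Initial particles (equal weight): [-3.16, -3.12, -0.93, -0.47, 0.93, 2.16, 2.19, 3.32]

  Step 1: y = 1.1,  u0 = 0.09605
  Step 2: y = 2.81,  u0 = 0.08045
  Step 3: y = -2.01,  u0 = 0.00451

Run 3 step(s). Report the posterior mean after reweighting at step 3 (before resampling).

step 1: w=[0.0000, 0.0000, 0.0175, 0.0682, 0.5051, 0.2054, 0.1948, 0.0090]  mean=1.3216  Neff=2.9388  idx=[4, 4, 4, 4, 5, 5, 6, 6]
step 2: w=[0.0177, 0.0177, 0.0177, 0.0177, 0.2286, 0.2286, 0.2359, 0.2359]  mean=2.0870  Neff=4.6057  idx=[4, 4, 5, 5, 6, 6, 7, 7]
step 3: w=[0.1379, 0.1379, 0.1379, 0.1379, 0.1121, 0.1121, 0.1121, 0.1121]  mean=2.1735  Neff=7.9163  idx=[0, 0, 1, 2, 3, 4, 5, 6]

post_mean = 2.1735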